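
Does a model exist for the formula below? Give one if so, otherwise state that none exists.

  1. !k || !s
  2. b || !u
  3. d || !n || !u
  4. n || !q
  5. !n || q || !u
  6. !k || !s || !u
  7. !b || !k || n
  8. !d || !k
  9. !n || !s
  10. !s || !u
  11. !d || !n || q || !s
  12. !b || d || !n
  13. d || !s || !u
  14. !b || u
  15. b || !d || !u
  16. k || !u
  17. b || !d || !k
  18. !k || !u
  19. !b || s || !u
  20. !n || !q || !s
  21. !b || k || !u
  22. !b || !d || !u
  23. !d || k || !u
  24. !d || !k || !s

n: True, d: True, b: False, k: False, s: False, q: False, u: False

Set n = True.
  then (!n || !s) forces s = False.
Set d = True.
  then (!d || !k) forces k = False.
  then (k || !u) forces u = False.
  then (!b || u) forces b = False.
Set q = False.
All clauses satisfied.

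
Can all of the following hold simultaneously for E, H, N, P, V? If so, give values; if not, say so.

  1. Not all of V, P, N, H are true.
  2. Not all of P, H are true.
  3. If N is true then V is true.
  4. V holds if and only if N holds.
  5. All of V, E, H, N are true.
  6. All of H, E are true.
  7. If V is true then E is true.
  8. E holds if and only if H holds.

E=T, H=T, N=T, P=F, V=T

  (1) {V, P, N, H}: 3/4 true — not all ✓
  (2) {P, H}: 1/2 true — not all ✓
  (3) N=T ⇒ V: T ✓
  (4) V=T, N=T — same ✓
  (5) {V, E, H, N}: all 4 true ✓
  (6) {H, E}: all 2 true ✓
  (7) V=T ⇒ E: T ✓
  (8) E=T, H=T — same ✓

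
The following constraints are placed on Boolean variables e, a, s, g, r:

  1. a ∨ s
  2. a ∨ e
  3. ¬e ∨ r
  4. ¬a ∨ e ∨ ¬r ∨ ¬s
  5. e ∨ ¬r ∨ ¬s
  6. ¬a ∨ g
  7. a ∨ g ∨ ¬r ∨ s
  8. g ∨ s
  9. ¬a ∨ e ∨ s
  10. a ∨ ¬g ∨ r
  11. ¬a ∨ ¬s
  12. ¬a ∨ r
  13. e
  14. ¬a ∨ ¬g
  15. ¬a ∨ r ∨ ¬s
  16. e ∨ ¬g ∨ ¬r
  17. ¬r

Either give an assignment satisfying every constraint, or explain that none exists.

Case e = True:
  (¬e ∨ r) forces r = True.
  Clause (¬r) is falsified — contradiction.
Case e = False:
  Clause (e) is falsified — contradiction.
Both cases fail, so the formula is unsatisfiable.

Unsatisfiable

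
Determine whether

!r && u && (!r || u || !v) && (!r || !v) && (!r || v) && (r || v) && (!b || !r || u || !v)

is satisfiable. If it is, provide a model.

v = True; r = False; u = True; b = True

Unit clause (!r) forces r = False.
Unit clause (u) forces u = True.
In (r || v) only v is left, so v = True.
Set b = True.
Check each clause:
  (!r): !r holds.
  (u): u holds.
  (!r || u || !v): !r holds.
  (!r || !v): !r holds.
  (!r || v): !r holds.
  (r || v): v holds.
  (!b || !r || u || !v): !r holds.
All clauses satisfied.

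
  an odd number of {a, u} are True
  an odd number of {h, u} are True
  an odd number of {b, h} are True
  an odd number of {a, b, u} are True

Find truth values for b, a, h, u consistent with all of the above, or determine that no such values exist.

b = False, a = True, h = True, u = False

{a, u}: 1 true → odd ✓
{h, u}: 1 true → odd ✓
{b, h}: 1 true → odd ✓
{a, b, u}: 1 true → odd ✓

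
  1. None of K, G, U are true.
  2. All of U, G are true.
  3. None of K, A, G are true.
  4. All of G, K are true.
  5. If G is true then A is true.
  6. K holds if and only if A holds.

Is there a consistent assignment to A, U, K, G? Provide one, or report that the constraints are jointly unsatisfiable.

Case U = True:
  Constraint (1) is violated (U=T) — contradiction.
Case U = False:
  Constraint (2) is violated (U=F) — contradiction.
Both cases fail — unsatisfiable.

The formula is unsatisfiable.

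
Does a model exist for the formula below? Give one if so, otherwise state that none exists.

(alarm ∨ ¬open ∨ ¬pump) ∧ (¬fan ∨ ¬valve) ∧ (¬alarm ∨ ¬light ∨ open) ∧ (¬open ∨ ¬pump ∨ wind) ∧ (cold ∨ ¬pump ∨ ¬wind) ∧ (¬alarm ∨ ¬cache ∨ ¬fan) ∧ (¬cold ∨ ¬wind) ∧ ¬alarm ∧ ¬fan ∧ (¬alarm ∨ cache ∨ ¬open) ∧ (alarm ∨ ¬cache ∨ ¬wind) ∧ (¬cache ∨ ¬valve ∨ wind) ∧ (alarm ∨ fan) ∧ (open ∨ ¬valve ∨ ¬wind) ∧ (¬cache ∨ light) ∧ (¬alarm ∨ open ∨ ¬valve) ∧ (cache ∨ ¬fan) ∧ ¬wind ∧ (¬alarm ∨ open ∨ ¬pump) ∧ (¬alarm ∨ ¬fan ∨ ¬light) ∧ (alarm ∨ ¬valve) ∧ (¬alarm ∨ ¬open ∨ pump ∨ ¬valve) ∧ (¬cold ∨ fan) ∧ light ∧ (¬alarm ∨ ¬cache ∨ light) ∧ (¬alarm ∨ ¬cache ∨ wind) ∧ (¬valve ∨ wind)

Case alarm = True:
  Clause (¬alarm) is falsified — contradiction.
Case alarm = False:
  (¬fan) forces fan = False.
  Clause (alarm ∨ fan) is falsified — contradiction.
Both cases fail, so the formula is unsatisfiable.

UNSATISFIABLE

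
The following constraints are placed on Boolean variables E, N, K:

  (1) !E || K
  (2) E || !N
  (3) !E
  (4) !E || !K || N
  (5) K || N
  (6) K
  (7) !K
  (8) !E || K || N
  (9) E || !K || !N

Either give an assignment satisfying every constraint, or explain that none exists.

Unsatisfiable

Case K = True:
  Clause (!K) is falsified — contradiction.
Case K = False:
  Clause (K) is falsified — contradiction.
Both cases fail, so the formula is unsatisfiable.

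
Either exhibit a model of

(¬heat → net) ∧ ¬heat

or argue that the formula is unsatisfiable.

heat: False, net: True

  ¬heat → net = True
    ¬heat = True
  ¬heat = True
Both conjuncts True, so the formula holds.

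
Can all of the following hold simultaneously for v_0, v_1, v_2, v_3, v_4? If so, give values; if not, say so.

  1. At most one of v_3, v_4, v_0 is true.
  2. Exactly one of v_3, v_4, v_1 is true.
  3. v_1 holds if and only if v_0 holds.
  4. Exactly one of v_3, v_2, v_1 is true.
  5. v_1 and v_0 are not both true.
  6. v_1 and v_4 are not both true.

v_0 = False; v_1 = False; v_2 = False; v_3 = True; v_4 = False

  (1) {v_3, v_4, v_0}: 1 true — at most one ✓
  (2) {v_3, v_4, v_1}: 1 true — exactly one ✓
  (3) v_1=F, v_0=F — same ✓
  (4) {v_3, v_2, v_1}: 1 true — exactly one ✓
  (5) v_1=F, v_0=F — not both ✓
  (6) v_1=F, v_4=F — not both ✓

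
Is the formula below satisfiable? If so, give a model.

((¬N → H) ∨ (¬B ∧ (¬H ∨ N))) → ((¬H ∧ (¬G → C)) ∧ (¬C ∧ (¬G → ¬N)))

G = True, C = False, B = False, H = False, N = True

  ((¬N → H) ∨ (¬B ∧ (¬H ∨ N))) → ((¬H ∧ (¬G → C)) ∧ (¬C ∧ (¬G → ¬N))) = True
    (¬N → H) ∨ (¬B ∧ (¬H ∨ N)) = True
      ¬N → H = True
        ¬N = False
      ¬B ∧ (¬H ∨ N) = True
        ¬B = True
        ¬H ∨ N = True
          ¬H = True
    (¬H ∧ (¬G → C)) ∧ (¬C ∧ (¬G → ¬N)) = True
      ¬H ∧ (¬G → C) = True
        ¬H = True
        ¬G → C = True
          ¬G = False
      ¬C ∧ (¬G → ¬N) = True
        ¬C = True
        ¬G → ¬N = True
          ¬G = False
          ¬N = False
The formula evaluates to True.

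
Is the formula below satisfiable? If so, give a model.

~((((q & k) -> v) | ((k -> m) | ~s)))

k = True, s = True, q = True, v = False, m = False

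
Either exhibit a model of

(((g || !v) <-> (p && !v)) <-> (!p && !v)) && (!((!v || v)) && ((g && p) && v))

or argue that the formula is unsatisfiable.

The conjunct !((!v || v)) is unsatisfiable on its own:
  v=F: evaluates to False.
  v=T: evaluates to False.
So the whole conjunction is unsatisfiable.

Unsatisfiable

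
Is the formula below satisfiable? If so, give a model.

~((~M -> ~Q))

M = False, Q = True

  ~((~M -> ~Q)) = True
    ~M -> ~Q = False
      ~M = True
      ~Q = False
The formula evaluates to True.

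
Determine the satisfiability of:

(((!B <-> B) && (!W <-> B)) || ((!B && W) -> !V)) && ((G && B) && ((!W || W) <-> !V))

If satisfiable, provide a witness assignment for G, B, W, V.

G = True, B = True, W = True, V = False

  ((!B <-> B) && (!W <-> B)) || ((!B && W) -> !V) = True
    (!B <-> B) && (!W <-> B) = False
      !B <-> B = False
        !B = False
      !W <-> B = False
        !W = False
    (!B && W) -> !V = True
      !B && W = False
        !B = False
      !V = True
  (G && B) && ((!W || W) <-> !V) = True
    G && B = True
    (!W || W) <-> !V = True
      !W || W = True
        !W = False
      !V = True
Both conjuncts True, so the formula holds.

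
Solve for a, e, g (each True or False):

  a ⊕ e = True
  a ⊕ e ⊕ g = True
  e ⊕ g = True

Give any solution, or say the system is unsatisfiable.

a = False, e = True, g = False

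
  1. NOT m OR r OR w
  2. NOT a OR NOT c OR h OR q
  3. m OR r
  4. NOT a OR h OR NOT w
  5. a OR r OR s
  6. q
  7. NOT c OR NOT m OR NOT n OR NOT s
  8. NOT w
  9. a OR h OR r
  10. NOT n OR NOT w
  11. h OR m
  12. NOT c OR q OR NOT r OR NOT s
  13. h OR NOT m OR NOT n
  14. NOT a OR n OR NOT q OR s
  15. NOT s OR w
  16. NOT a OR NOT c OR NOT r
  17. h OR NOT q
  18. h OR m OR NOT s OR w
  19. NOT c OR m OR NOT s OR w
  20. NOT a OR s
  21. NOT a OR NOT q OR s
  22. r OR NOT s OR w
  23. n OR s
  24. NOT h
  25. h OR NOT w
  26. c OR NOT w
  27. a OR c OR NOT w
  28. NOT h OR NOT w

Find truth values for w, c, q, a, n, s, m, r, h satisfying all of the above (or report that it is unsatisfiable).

UNSATISFIABLE

Case h = True:
  Clause (NOT h) is falsified — contradiction.
Case h = False:
  (q) forces q = True.
  Clause (h OR NOT q) is falsified — contradiction.
Both cases fail, so the formula is unsatisfiable.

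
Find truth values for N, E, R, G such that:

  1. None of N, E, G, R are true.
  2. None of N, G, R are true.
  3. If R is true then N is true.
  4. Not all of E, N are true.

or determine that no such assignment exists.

N = False, E = False, R = False, G = False

  (1) {N, E, G, R}: 0 true — none ✓
  (2) {N, G, R}: 0 true — none ✓
  (3) R=F ⇒ N: vacuous ✓
  (4) {E, N}: 0/2 true — not all ✓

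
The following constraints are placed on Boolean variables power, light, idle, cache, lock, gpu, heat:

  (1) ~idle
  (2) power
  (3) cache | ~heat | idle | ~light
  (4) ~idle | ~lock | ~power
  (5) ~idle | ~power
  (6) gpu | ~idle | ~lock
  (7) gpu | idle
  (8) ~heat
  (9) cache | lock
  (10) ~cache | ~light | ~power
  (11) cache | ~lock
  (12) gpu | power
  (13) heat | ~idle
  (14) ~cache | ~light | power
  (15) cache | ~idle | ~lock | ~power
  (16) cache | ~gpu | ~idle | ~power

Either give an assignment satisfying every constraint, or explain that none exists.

Unit clause (~idle) forces idle = False.
Unit clause (power) forces power = True.
In (gpu | idle) only gpu is left, so gpu = True.
Unit clause (~heat) forces heat = False.
Try light = True:
  (~cache | ~light | ~power) forces cache = False.
  (cache | lock) forces lock = True.
  clause (cache | ~lock) is falsified — backtrack.
So light = False.
Set cache = True.
Set lock = True.
All clauses satisfied.

power=T; light=F; idle=F; cache=T; lock=T; gpu=T; heat=F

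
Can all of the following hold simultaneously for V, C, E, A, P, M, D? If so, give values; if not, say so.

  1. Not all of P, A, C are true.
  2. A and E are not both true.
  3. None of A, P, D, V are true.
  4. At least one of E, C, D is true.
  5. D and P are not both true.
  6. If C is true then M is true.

V = False, C = True, E = True, A = False, P = False, M = True, D = False

  (1) {P, A, C}: 1/3 true — not all ✓
  (2) A=F, E=T — not both ✓
  (3) {A, P, D, V}: 0 true — none ✓
  (4) {E, C, D}: 2 true — at least one ✓
  (5) D=F, P=F — not both ✓
  (6) C=T ⇒ M: T ✓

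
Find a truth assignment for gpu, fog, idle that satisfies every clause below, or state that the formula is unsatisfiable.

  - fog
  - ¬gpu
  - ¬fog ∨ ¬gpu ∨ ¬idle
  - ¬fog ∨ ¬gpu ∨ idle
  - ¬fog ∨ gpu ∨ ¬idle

Unit clause (fog) forces fog = True.
Unit clause (¬gpu) forces gpu = False.
In (¬fog ∨ gpu ∨ ¬idle) only ¬idle is left, so idle = False.
All clauses satisfied.

gpu = False, fog = True, idle = False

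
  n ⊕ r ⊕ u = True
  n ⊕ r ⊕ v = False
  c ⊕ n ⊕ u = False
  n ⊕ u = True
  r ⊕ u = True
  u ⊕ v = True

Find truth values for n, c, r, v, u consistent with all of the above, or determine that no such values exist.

n: False, c: True, r: False, v: False, u: True

n ⊕ r ⊕ u = F ⊕ F ⊕ T = True ✓
n ⊕ r ⊕ v = F ⊕ F ⊕ F = False ✓
c ⊕ n ⊕ u = T ⊕ F ⊕ T = False ✓
n ⊕ u = F ⊕ T = True ✓
r ⊕ u = F ⊕ T = True ✓
u ⊕ v = T ⊕ F = True ✓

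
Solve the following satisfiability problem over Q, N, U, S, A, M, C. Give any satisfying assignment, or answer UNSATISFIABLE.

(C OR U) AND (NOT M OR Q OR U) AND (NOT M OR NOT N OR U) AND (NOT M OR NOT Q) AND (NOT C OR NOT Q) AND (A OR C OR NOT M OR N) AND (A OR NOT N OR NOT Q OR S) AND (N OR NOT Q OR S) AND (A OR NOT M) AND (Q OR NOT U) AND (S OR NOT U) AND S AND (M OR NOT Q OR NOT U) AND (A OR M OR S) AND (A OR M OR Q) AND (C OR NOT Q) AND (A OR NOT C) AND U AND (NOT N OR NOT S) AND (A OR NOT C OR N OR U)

Case U = True:
  (Q OR NOT U) forces Q = True.
  (NOT M OR NOT Q) forces M = False.
  Clause (M OR NOT Q OR NOT U) is falsified — contradiction.
Case U = False:
  Clause (U) is falsified — contradiction.
Both cases fail, so the formula is unsatisfiable.

UNSATISFIABLE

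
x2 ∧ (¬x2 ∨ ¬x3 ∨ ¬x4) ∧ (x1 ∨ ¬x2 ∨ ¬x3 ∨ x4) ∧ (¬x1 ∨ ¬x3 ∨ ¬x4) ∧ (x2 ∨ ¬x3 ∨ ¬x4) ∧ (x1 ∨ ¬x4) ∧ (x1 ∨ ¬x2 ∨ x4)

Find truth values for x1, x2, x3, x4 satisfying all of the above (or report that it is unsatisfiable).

Unit clause (x2) forces x2 = True.
Try x1 = False:
  (x1 ∨ ¬x4) forces x4 = False.
  clause (x1 ∨ ¬x2 ∨ x4) is falsified — backtrack.
So x1 = True.
Set x3 = False.
Set x4 = False.
Check each clause:
  (x2): x2 holds.
  (¬x2 ∨ ¬x3 ∨ ¬x4): ¬x3 holds.
  (x1 ∨ ¬x2 ∨ ¬x3 ∨ x4): x1 holds.
  (¬x1 ∨ ¬x3 ∨ ¬x4): ¬x3 holds.
  (x2 ∨ ¬x3 ∨ ¬x4): x2 holds.
  (x1 ∨ ¬x4): x1 holds.
  (x1 ∨ ¬x2 ∨ x4): x1 holds.
All clauses satisfied.

x1: True, x2: True, x3: False, x4: False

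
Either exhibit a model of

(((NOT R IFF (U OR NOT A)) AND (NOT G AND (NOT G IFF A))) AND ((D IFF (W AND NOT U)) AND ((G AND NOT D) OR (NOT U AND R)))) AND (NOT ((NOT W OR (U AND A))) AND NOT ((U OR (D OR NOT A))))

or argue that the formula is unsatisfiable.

The formula is unsatisfiable.

Case U = True: the conjunct NOT ((U OR (D OR NOT A))) becomes NOT ((True OR (D OR NOT A))) = False.
Case U = False: the formula simplifies to (((NOT R IFF NOT A) AND (NOT G AND (NOT G IFF A))) AND ((D IFF W) AND ((G AND NOT D) OR R))) AND (NOT (NOT W) AND NOT ((D OR NOT A))).
  G = True: the conjunct NOT G is False.
  G = False: simplifies to (((NOT R IFF NOT A) AND A) AND ((D IFF W) AND R)) AND (NOT (NOT W) AND NOT ((D OR NOT A))).
    A = True: simplifies to (R AND ((D IFF W) AND R)) AND (NOT (NOT W) AND NOT D).
      W = True: simplifies to (R AND (D AND R)) AND NOT D.
        D = True: the conjunct NOT D is False.
        D = False: the conjunct D is False.
      W = False: the conjunct NOT (NOT W) becomes NOT (NOT False) = False.
    A = False: the conjunct A is False.
Both cases fail — unsatisfiable.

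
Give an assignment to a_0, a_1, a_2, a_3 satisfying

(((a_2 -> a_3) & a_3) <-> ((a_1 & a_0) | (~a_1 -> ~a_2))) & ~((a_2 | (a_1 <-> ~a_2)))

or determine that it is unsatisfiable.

a_0 = True; a_1 = False; a_2 = False; a_3 = True

  ((a_2 -> a_3) & a_3) <-> ((a_1 & a_0) | (~a_1 -> ~a_2)) = True
    (a_2 -> a_3) & a_3 = True
      a_2 -> a_3 = True
    (a_1 & a_0) | (~a_1 -> ~a_2) = True
      a_1 & a_0 = False
      ~a_1 -> ~a_2 = True
        ~a_1 = True
        ~a_2 = True
  ~((a_2 | (a_1 <-> ~a_2))) = True
    a_2 | (a_1 <-> ~a_2) = False
      a_1 <-> ~a_2 = False
        ~a_2 = True
Both conjuncts True, so the formula holds.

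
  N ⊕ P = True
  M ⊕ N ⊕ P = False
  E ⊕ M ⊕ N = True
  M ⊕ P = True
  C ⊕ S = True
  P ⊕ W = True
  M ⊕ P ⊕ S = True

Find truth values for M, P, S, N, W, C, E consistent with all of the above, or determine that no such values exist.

M = True; P = False; S = False; N = True; W = True; C = True; E = True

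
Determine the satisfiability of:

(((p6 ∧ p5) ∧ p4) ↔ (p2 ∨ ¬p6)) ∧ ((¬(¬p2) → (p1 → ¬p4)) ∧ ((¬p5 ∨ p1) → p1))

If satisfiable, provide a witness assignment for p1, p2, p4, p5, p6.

p1=T, p2=F, p4=F, p5=T, p6=T

  ((p6 ∧ p5) ∧ p4) ↔ (p2 ∨ ¬p6) = True
    (p6 ∧ p5) ∧ p4 = False
      p6 ∧ p5 = True
    p2 ∨ ¬p6 = False
      ¬p6 = False
  (¬(¬p2) → (p1 → ¬p4)) ∧ ((¬p5 ∨ p1) → p1) = True
    ¬(¬p2) → (p1 → ¬p4) = True
      ¬(¬p2) = False
        ¬p2 = True
      p1 → ¬p4 = True
        ¬p4 = True
    (¬p5 ∨ p1) → p1 = True
      ¬p5 ∨ p1 = True
        ¬p5 = False
Both conjuncts True, so the formula holds.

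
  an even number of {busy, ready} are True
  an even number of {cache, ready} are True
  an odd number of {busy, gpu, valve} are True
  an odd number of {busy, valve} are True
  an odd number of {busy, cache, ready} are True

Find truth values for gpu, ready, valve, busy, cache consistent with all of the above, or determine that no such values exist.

gpu = False, ready = True, valve = False, busy = True, cache = True

{busy, ready}: 2 true → even ✓
{cache, ready}: 2 true → even ✓
{busy, gpu, valve}: 1 true → odd ✓
{busy, valve}: 1 true → odd ✓
{busy, cache, ready}: 3 true → odd ✓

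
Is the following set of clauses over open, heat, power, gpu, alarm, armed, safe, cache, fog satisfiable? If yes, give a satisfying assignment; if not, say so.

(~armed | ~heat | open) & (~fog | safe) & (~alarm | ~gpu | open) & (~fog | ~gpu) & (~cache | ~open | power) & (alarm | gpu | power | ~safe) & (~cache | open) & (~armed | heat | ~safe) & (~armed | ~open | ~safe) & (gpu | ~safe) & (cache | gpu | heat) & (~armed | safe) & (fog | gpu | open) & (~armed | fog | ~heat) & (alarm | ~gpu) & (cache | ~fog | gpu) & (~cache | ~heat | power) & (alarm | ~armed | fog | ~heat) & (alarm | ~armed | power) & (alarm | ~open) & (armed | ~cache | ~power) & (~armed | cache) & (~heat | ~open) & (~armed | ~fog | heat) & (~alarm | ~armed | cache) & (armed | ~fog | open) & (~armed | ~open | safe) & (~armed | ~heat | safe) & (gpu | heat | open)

open = True, heat = False, power = False, gpu = True, alarm = True, armed = False, safe = False, cache = False, fog = False

Set open = True.
  then (alarm | ~open) forces alarm = True.
  then (~heat | ~open) forces heat = False.
Set power = False.
  then (~cache | ~open | power) forces cache = False.
  then (cache | gpu | heat) forces gpu = True.
  then (~armed | cache) forces armed = False.
  then (~fog | ~gpu) forces fog = False.
Set safe = False.
All clauses satisfied.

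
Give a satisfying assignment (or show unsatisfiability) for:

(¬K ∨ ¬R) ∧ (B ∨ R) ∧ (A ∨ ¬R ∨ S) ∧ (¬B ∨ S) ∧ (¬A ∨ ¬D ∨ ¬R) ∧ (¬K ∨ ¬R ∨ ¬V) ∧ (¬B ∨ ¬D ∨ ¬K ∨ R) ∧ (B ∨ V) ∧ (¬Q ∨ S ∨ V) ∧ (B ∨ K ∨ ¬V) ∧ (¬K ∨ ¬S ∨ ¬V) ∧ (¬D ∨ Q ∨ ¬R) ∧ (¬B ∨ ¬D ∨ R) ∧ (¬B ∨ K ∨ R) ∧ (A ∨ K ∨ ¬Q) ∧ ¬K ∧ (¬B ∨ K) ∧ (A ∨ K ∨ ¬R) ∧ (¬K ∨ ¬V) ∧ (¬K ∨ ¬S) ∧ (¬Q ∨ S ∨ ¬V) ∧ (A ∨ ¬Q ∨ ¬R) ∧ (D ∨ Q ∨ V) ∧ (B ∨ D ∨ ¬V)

Case K = True:
  Clause (¬K) is falsified — contradiction.
Case K = False:
  (¬B ∨ K) forces B = False.
  (B ∨ R) forces R = True.
  (B ∨ V) forces V = True.
  Clause (B ∨ K ∨ ¬V) is falsified — contradiction.
Both cases fail, so the formula is unsatisfiable.

UNSATISFIABLE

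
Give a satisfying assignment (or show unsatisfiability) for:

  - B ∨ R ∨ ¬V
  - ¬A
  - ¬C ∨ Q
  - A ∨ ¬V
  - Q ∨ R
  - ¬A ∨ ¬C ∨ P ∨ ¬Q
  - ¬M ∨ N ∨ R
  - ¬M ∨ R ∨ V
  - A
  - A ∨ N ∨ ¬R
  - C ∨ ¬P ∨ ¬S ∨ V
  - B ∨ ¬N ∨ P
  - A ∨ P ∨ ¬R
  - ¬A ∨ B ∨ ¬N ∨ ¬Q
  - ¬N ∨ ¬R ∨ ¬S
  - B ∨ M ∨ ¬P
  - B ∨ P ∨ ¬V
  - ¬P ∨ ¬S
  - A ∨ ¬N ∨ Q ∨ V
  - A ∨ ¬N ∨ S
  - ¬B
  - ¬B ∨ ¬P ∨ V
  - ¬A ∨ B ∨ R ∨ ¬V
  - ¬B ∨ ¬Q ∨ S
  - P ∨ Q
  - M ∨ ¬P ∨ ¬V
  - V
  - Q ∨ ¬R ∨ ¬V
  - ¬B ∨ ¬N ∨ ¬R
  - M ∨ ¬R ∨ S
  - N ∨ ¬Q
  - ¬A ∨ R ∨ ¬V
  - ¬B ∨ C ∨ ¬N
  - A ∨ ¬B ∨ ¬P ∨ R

No satisfying assignment exists.

Case A = True:
  Clause (¬A) is falsified — contradiction.
Case A = False:
  Clause (A) is falsified — contradiction.
Both cases fail, so the formula is unsatisfiable.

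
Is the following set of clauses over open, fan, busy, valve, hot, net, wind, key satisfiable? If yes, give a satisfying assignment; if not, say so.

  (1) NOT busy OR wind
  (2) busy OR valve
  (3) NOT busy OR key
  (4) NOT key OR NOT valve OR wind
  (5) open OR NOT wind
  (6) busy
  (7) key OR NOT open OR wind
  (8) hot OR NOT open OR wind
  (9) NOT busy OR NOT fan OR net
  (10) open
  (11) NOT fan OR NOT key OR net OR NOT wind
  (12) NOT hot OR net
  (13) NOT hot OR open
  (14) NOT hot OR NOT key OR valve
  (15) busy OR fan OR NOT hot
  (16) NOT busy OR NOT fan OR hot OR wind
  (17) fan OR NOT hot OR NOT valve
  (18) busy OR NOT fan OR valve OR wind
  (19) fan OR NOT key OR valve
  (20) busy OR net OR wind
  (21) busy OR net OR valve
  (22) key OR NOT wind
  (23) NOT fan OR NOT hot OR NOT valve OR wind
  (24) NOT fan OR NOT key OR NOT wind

Unit clause (busy) forces busy = True.
Unit clause (open) forces open = True.
In (NOT busy OR wind) only wind is left, so wind = True.
In (NOT busy OR key) only key is left, so key = True.
In (NOT fan OR NOT key OR NOT wind) only NOT fan is left, so fan = False.
In (fan OR NOT key OR valve) only valve is left, so valve = True.
In (fan OR NOT hot OR NOT valve) only NOT hot is left, so hot = False.
Set net = True.
All clauses satisfied.

open = True, fan = False, busy = True, valve = True, hot = False, net = True, wind = True, key = True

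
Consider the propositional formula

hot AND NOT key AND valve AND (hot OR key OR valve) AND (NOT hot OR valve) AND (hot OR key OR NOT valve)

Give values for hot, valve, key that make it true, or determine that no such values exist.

hot = True, valve = True, key = False

Unit clause (hot) forces hot = True.
Unit clause (NOT key) forces key = False.
Unit clause (valve) forces valve = True.
All clauses satisfied.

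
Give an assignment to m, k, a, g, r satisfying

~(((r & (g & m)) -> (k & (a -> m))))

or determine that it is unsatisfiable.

m = True, k = False, a = False, g = True, r = True

  ~(((r & (g & m)) -> (k & (a -> m)))) = True
    (r & (g & m)) -> (k & (a -> m)) = False
      r & (g & m) = True
        g & m = True
      k & (a -> m) = False
        a -> m = True
The formula evaluates to True.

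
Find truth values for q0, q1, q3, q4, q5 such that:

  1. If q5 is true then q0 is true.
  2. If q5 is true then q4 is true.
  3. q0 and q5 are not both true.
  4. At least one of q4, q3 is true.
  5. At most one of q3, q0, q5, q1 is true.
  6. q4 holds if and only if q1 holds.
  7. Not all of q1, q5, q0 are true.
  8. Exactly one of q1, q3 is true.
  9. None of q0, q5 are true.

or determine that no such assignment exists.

q0 = False; q1 = False; q3 = True; q4 = False; q5 = False

  (1) q5=F ⇒ q0: vacuous ✓
  (2) q5=F ⇒ q4: vacuous ✓
  (3) q0=F, q5=F — not both ✓
  (4) {q4, q3}: 1 true — at least one ✓
  (5) {q3, q0, q5, q1}: 1 true — at most one ✓
  (6) q4=F, q1=F — same ✓
  (7) {q1, q5, q0}: 0/3 true — not all ✓
  (8) {q1, q3}: 1 true — exactly one ✓
  (9) {q0, q5}: 0 true — none ✓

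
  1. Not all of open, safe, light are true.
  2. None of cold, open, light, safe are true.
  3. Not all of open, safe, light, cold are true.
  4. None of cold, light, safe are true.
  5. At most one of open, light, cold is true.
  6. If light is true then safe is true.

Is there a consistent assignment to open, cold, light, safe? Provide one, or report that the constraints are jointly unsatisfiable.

open = False, cold = False, light = False, safe = False

  (1) {open, safe, light}: 0/3 true — not all ✓
  (2) {cold, open, light, safe}: 0 true — none ✓
  (3) {open, safe, light, cold}: 0/4 true — not all ✓
  (4) {cold, light, safe}: 0 true — none ✓
  (5) {open, light, cold}: 0 true — at most one ✓
  (6) light=F ⇒ safe: vacuous ✓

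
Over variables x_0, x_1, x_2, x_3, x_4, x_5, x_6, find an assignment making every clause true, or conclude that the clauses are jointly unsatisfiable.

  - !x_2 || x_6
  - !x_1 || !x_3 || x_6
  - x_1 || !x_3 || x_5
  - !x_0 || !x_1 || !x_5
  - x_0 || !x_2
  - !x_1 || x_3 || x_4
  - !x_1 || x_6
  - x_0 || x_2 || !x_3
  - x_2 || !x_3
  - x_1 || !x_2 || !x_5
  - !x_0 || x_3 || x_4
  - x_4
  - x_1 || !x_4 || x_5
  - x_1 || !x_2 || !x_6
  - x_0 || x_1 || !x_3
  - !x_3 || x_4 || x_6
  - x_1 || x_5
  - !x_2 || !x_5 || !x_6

x_0=F, x_1=T, x_2=F, x_3=F, x_4=T, x_5=F, x_6=T

Unit clause (x_4) forces x_4 = True.
Set x_0 = False.
  then (x_0 || !x_2) forces x_2 = False.
  then (x_0 || x_2 || !x_3) forces x_3 = False.
Set x_1 = True.
  then (!x_1 || x_6) forces x_6 = True.
Set x_5 = False.
All clauses satisfied.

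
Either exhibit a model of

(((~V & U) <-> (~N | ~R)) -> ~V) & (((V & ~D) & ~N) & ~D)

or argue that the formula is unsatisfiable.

U = True, N = False, V = True, D = False, R = True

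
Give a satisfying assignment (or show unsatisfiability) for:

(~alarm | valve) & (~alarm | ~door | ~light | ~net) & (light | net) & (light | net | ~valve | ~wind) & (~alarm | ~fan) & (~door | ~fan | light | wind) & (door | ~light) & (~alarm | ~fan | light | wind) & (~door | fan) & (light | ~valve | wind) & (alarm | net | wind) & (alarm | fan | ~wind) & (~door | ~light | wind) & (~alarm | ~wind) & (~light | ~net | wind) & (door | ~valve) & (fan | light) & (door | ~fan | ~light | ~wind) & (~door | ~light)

Set door = False.
  then (door | ~light) forces light = False.
  then (door | ~valve) forces valve = False.
  then (fan | light) forces fan = True.
  then (~alarm | valve) forces alarm = False.
  then (light | net) forces net = True.
Set wind = True.
All clauses satisfied.

door = False; valve = False; net = True; alarm = False; wind = True; light = False; fan = True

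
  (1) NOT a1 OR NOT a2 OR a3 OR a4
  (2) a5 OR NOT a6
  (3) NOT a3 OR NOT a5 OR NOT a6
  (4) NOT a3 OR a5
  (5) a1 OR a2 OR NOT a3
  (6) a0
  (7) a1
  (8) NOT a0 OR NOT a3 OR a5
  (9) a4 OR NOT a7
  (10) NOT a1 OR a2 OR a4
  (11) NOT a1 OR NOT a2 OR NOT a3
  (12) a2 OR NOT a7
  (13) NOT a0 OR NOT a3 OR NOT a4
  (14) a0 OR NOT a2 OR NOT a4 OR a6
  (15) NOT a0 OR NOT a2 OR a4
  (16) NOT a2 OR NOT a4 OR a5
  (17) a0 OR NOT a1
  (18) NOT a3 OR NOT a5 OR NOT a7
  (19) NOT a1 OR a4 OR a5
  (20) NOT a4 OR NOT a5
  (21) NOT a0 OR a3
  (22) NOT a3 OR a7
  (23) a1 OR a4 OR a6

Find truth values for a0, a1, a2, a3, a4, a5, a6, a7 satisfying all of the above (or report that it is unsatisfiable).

Case a0 = True:
  (a1) forces a1 = True.
  (NOT a0 OR a3) forces a3 = True.
  (NOT a3 OR a5) forces a5 = True.
  (NOT a3 OR NOT a5 OR NOT a6) forces a6 = False.
  (NOT a1 OR NOT a2 OR NOT a3) forces a2 = False.
  (NOT a1 OR a2 OR a4) forces a4 = True.
  Clause (NOT a0 OR NOT a3 OR NOT a4) is falsified — contradiction.
Case a0 = False:
  Clause (a0) is falsified — contradiction.
Both cases fail, so the formula is unsatisfiable.

The formula is unsatisfiable.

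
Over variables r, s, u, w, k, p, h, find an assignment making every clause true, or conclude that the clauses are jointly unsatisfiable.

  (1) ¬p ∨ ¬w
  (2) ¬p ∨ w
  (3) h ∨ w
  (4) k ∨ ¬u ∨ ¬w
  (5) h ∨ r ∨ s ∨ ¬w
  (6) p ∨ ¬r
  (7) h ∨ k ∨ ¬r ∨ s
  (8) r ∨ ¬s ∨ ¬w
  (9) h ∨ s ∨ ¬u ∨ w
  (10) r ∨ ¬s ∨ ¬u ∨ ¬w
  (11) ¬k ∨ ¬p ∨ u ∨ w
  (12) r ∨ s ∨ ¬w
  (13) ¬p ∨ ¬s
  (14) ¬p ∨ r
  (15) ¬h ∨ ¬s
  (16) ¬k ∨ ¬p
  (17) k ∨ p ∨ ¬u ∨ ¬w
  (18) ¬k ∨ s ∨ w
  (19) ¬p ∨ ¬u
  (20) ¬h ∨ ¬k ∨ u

r: False, s: False, u: False, w: False, k: False, p: False, h: True

Try r = True:
  (p ∨ ¬r) forces p = True.
  (¬p ∨ ¬w) forces w = False.
  clause (¬p ∨ w) is falsified — backtrack.
So r = False.
  then (¬p ∨ r) forces p = False.
Try s = True:
  (r ∨ ¬s ∨ ¬w) forces w = False.
  (h ∨ w) forces h = True.
  clause (¬h ∨ ¬s) is falsified — backtrack.
So s = False.
  then (r ∨ s ∨ ¬w) forces w = False.
  then (¬k ∨ s ∨ w) forces k = False.
  then (h ∨ w) forces h = True.
Set u = False.
All clauses satisfied.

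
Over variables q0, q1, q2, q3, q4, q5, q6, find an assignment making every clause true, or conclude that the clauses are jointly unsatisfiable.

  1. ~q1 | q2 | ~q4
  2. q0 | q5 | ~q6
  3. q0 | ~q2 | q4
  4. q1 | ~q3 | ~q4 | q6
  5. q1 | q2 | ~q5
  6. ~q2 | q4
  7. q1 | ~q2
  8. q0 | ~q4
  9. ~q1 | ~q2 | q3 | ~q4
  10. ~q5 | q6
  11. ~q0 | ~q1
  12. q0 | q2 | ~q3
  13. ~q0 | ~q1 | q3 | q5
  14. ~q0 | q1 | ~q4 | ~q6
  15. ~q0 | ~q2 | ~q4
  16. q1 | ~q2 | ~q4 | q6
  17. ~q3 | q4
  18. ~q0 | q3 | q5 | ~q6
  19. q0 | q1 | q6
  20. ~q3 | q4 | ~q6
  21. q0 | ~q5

q0=T, q1=F, q2=F, q3=F, q4=T, q5=F, q6=F

Set q0 = True.
  then (~q0 | ~q1) forces q1 = False.
  then (q1 | ~q2) forces q2 = False.
  then (q1 | q2 | ~q5) forces q5 = False.
Set q3 = False.
  then (~q0 | q3 | q5 | ~q6) forces q6 = False.
Set q4 = True.
All clauses satisfied.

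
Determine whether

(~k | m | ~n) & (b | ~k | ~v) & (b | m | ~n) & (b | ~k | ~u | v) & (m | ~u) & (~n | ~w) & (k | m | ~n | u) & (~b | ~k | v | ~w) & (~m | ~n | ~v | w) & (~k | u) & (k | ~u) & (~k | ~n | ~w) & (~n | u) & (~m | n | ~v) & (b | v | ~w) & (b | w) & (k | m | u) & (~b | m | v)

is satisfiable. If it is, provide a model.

Set n = False.
Set m = True.
  then (~m | n | ~v) forces v = False.
Set b = True.
Set w = False.
Set k = False.
  then (k | ~u) forces u = False.
All clauses satisfied.

n = False, m = True, b = True, v = False, w = False, k = False, u = False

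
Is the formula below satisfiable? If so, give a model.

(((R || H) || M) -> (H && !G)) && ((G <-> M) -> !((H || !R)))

R=F, H=T, M=T, G=F

  ((R || H) || M) -> (H && !G) = True
    (R || H) || M = True
      R || H = True
    H && !G = True
      !G = True
  (G <-> M) -> !((H || !R)) = True
    G <-> M = False
    !((H || !R)) = False
      H || !R = True
        !R = True
Both conjuncts True, so the formula holds.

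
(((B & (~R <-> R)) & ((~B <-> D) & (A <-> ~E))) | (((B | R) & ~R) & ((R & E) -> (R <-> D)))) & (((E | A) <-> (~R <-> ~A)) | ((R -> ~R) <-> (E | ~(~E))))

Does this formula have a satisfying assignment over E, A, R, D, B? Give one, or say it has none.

E = True, A = False, R = False, D = False, B = True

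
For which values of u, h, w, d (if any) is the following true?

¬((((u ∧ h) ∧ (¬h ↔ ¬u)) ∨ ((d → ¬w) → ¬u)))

u: True, h: False, w: False, d: True

  ¬((((u ∧ h) ∧ (¬h ↔ ¬u)) ∨ ((d → ¬w) → ¬u))) = True
    ((u ∧ h) ∧ (¬h ↔ ¬u)) ∨ ((d → ¬w) → ¬u) = False
      (u ∧ h) ∧ (¬h ↔ ¬u) = False
        u ∧ h = False
        ¬h ↔ ¬u = False
          ¬h = True
          ¬u = False
      (d → ¬w) → ¬u = False
        d → ¬w = True
          ¬w = True
        ¬u = False
The formula evaluates to True.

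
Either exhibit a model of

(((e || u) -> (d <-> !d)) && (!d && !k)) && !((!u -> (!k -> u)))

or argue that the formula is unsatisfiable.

d=F, u=F, k=F, e=F

  ((e || u) -> (d <-> !d)) && (!d && !k) = True
    (e || u) -> (d <-> !d) = True
      e || u = False
      d <-> !d = False
        !d = True
    !d && !k = True
      !d = True
      !k = True
  !((!u -> (!k -> u))) = True
    !u -> (!k -> u) = False
      !u = True
      !k -> u = False
        !k = True
Both conjuncts True, so the formula holds.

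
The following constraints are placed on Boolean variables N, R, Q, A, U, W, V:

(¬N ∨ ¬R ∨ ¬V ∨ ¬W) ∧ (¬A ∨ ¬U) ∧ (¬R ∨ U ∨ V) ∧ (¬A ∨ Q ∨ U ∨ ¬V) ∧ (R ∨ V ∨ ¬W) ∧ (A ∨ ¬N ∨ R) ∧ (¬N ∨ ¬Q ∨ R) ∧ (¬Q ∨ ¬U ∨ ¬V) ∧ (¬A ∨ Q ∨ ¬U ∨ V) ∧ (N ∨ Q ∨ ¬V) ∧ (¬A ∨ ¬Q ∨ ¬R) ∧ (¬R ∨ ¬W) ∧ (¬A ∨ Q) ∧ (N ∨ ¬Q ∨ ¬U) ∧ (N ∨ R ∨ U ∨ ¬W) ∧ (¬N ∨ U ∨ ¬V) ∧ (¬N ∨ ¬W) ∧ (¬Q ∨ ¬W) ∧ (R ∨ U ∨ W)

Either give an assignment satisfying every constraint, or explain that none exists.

N: True; R: True; Q: True; A: False; U: True; W: False; V: False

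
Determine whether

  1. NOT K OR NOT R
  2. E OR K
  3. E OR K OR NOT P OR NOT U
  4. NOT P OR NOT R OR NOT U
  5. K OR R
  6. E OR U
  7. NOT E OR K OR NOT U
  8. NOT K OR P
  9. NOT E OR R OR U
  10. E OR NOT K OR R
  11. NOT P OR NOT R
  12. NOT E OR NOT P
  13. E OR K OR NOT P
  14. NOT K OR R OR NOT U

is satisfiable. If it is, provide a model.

P = False, E = True, R = True, U = False, K = False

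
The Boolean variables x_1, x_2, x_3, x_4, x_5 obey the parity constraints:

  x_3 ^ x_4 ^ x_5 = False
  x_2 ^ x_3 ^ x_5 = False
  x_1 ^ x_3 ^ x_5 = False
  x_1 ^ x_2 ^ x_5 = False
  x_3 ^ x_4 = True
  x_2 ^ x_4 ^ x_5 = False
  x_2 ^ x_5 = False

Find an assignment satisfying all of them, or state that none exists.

No satisfying assignment exists.

Adding constraints 1, 2, 3, 4, 5 mod 2: every variable appears an even number of times on the left, so the left side is 0.
But the right sides sum to 1 (mod 2). 0 ≠ 1 — the system is inconsistent.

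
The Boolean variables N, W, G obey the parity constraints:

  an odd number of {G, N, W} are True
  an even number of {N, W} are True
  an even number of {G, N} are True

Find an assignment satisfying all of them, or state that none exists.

N = True, W = True, G = True

{G, N, W}: 3 true → odd ✓
{N, W}: 2 true → even ✓
{G, N}: 2 true → even ✓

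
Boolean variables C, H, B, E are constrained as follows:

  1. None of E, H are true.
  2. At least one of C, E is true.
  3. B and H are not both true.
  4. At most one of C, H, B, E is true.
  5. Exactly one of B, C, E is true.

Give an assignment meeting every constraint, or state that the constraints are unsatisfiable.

C = True, H = False, B = False, E = False

  (1) {E, H}: 0 true — none ✓
  (2) {C, E}: 1 true — at least one ✓
  (3) B=F, H=F — not both ✓
  (4) {C, H, B, E}: 1 true — at most one ✓
  (5) {B, C, E}: 1 true — exactly one ✓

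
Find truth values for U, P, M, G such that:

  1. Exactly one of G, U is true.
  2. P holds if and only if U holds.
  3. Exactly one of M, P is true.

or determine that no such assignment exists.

U=F, P=F, M=T, G=T

  (1) {G, U}: 1 true — exactly one ✓
  (2) P=F, U=F — same ✓
  (3) {M, P}: 1 true — exactly one ✓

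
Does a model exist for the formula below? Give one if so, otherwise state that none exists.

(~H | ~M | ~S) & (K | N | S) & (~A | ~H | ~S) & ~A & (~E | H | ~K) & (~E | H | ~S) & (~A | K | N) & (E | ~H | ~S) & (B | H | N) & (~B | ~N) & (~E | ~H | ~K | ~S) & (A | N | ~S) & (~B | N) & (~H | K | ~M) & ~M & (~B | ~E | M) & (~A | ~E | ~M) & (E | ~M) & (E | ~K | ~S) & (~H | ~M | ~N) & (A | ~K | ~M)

Unit clause (~A) forces A = False.
Unit clause (~M) forces M = False.
Set S = False.
Set K = False.
  then (K | N | S) forces N = True.
  then (~B | ~N) forces B = False.
Set H = False.
Set E = False.
All clauses satisfied.

S: False; K: False; H: False; M: False; A: False; N: True; E: False; B: False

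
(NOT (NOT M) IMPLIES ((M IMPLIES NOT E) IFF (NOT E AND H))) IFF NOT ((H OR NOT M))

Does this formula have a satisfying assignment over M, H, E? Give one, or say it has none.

M = True, H = False, E = True

  (NOT (NOT M) IMPLIES ((M IMPLIES NOT E) IFF (NOT E AND H))) IFF NOT ((H OR NOT M)) = True
    NOT (NOT M) IMPLIES ((M IMPLIES NOT E) IFF (NOT E AND H)) = True
      NOT (NOT M) = True
        NOT M = False
      (M IMPLIES NOT E) IFF (NOT E AND H) = True
        M IMPLIES NOT E = False
          NOT E = False
        NOT E AND H = False
          NOT E = False
    NOT ((H OR NOT M)) = True
      H OR NOT M = False
        NOT M = False
The formula evaluates to True.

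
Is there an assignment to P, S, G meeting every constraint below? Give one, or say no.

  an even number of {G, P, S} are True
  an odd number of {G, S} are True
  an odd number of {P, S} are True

P = True, S = False, G = True

{G, P, S}: 2 true → even ✓
{G, S}: 1 true → odd ✓
{P, S}: 1 true → odd ✓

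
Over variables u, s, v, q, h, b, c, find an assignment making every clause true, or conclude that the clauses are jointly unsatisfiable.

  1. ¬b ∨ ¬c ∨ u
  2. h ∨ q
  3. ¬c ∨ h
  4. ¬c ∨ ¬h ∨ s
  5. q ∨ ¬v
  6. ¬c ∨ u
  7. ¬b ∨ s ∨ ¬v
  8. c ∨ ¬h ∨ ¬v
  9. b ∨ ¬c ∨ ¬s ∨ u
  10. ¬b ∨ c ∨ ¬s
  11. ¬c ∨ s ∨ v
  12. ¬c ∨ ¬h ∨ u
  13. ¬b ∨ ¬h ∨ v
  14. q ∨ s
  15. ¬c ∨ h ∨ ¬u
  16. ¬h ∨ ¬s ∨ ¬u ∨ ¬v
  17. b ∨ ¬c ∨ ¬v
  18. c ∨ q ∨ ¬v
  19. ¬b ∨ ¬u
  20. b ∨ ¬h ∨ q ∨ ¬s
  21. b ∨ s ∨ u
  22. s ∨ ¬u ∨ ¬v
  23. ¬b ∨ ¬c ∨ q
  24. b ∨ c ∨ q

Set u = True.
  then (¬b ∨ ¬u) forces b = False.
Set s = False.
  then (q ∨ s) forces q = True.
  then (s ∨ ¬u ∨ ¬v) forces v = False.
  then (¬c ∨ s ∨ v) forces c = False.
Set h = True.
All clauses satisfied.

u=T, s=F, v=F, q=T, h=T, b=F, c=F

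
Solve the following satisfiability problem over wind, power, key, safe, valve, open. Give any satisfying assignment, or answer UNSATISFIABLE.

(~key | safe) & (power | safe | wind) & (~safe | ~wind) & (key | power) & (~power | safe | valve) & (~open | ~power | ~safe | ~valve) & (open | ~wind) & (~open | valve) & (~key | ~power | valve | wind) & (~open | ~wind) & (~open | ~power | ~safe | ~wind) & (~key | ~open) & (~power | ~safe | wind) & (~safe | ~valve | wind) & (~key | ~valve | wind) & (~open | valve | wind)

wind=F; power=T; key=F; safe=F; valve=T; open=T

Set wind = False.
Set power = True.
  then (~power | ~safe | wind) forces safe = False.
  then (~key | safe) forces key = False.
  then (~power | safe | valve) forces valve = True.
Set open = True.
All clauses satisfied.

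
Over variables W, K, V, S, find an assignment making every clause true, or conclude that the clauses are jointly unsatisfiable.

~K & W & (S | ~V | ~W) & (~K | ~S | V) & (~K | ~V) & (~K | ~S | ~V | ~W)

Unit clause (~K) forces K = False.
Unit clause (W) forces W = True.
Set V = False.
Set S = True.
Check each clause:
  (~K): ~K holds.
  (W): W holds.
  (S | ~V | ~W): S holds.
  (~K | ~S | V): ~K holds.
  (~K | ~V): ~K holds.
  (~K | ~S | ~V | ~W): ~K holds.
All clauses satisfied.

W=T, K=F, V=F, S=T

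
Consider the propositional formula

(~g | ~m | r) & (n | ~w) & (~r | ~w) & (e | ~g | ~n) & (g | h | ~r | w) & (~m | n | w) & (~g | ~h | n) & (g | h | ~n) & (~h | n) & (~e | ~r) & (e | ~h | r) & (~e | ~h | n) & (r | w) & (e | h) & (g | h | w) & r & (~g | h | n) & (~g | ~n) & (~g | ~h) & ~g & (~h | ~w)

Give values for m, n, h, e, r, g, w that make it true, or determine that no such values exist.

Unit clause (r) forces r = True.
Unit clause (~g) forces g = False.
In (~r | ~w) only ~w is left, so w = False.
In (g | h | ~r | w) only h is left, so h = True.
In (~h | n) only n is left, so n = True.
In (~e | ~r) only ~e is left, so e = False.
Set m = False.
All clauses satisfied.

m=F; n=T; h=T; e=F; r=T; g=F; w=F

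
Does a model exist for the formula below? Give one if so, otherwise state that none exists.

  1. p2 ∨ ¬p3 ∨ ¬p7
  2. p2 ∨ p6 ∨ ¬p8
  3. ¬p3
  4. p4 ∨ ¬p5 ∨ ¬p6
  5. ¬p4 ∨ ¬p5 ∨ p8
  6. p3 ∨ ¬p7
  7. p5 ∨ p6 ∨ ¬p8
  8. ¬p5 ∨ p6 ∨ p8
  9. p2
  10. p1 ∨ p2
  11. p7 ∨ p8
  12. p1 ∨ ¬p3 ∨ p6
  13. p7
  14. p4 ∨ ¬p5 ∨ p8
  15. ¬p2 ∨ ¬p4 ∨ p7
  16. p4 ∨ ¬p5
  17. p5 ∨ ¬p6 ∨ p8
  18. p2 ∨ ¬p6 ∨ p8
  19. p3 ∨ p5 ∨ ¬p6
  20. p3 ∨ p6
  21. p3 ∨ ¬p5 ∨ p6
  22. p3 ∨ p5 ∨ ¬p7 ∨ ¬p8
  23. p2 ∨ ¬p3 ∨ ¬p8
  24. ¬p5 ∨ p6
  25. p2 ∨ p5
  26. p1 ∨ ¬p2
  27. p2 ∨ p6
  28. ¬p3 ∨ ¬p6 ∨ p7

Case p3 = True:
  Clause (¬p3) is falsified — contradiction.
Case p3 = False:
  (p3 ∨ ¬p7) forces p7 = False.
  Clause (p7) is falsified — contradiction.
Both cases fail, so the formula is unsatisfiable.

The formula is unsatisfiable.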